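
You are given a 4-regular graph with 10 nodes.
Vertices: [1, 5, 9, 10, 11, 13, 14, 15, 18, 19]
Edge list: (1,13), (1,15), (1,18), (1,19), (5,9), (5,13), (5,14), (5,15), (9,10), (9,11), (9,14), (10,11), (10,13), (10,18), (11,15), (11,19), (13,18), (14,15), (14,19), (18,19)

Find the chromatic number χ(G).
χ(G) = 3

Clique number ω(G) = 3 (lower bound: χ ≥ ω).
The clique on [1, 18, 19] has size 3, forcing χ ≥ 3, and the coloring below uses 3 colors, so χ(G) = 3.
A valid 3-coloring: color 1: [9, 13, 15, 19]; color 2: [5, 11, 18]; color 3: [1, 10, 14].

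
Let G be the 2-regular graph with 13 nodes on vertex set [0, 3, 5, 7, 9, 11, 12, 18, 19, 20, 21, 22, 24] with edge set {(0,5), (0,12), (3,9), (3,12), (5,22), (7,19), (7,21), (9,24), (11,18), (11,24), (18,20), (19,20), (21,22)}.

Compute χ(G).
χ(G) = 3

Clique number ω(G) = 2 (lower bound: χ ≥ ω).
Odd cycle [11, 18, 20, 19, 7, 21, 22, 5, 0, 12, 3, 9, 24] needs 3 colors (χ ≥ 3).
The coloring below uses 3 colors, so χ(G) = 3.
A valid 3-coloring: color 1: [5, 9, 12, 18, 19, 21]; color 2: [0, 3, 7, 11, 20, 22]; color 3: [24].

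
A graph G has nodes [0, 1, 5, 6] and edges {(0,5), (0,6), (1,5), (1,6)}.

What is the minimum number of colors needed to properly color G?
Clique number ω(G) = 2 (lower bound: χ ≥ ω).
The graph is bipartite (no odd cycle), so 2 colors suffice: χ(G) = 2.
A valid 2-coloring: color 1: [0, 1]; color 2: [5, 6].

χ(G) = 2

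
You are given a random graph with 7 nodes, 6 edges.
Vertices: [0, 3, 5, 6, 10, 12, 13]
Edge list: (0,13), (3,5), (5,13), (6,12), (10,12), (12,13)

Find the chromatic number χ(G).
Clique number ω(G) = 2 (lower bound: χ ≥ ω).
The graph is bipartite (no odd cycle), so 2 colors suffice: χ(G) = 2.
A valid 2-coloring: color 1: [3, 6, 10, 13]; color 2: [0, 5, 12].

χ(G) = 2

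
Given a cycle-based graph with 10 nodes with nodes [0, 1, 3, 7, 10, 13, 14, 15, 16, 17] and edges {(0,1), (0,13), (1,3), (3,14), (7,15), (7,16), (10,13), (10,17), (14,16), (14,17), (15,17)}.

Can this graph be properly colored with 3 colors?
Yes, G is 3-colorable

A valid 3-coloring: color 1: [0, 7, 10, 14]; color 2: [1, 13, 16, 17]; color 3: [3, 15].
(χ(G) = 3 ≤ 3.)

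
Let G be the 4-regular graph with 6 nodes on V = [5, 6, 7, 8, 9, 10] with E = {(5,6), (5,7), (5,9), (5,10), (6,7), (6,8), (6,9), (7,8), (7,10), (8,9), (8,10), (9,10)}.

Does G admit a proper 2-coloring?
No, G is not 2-colorable

The clique on vertices [8, 9, 10] has size 3 > 2, so it alone needs 3 colors.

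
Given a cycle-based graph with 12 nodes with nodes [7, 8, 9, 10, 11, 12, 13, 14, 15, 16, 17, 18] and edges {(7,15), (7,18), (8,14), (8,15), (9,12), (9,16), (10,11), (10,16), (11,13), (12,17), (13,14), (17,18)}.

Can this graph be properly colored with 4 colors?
Yes, G is 4-colorable

A valid 4-coloring: color 1: [7, 8, 9, 10, 13, 17]; color 2: [11, 12, 14, 15, 16, 18].
(χ(G) = 2 ≤ 4.)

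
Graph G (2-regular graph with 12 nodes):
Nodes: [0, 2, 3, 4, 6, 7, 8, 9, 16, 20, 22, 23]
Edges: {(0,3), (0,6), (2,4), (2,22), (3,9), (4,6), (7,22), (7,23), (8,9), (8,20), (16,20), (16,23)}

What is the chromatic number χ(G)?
χ(G) = 2

Clique number ω(G) = 2 (lower bound: χ ≥ ω).
The graph is bipartite (no odd cycle), so 2 colors suffice: χ(G) = 2.
A valid 2-coloring: color 1: [2, 3, 6, 7, 8, 16]; color 2: [0, 4, 9, 20, 22, 23].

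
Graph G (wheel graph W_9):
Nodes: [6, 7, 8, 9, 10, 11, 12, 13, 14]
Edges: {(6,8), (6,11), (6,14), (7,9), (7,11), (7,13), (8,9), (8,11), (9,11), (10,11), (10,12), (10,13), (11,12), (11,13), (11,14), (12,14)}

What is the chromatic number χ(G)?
χ(G) = 3

Clique number ω(G) = 3 (lower bound: χ ≥ ω).
The clique on [6, 8, 11] has size 3, forcing χ ≥ 3, and the coloring below uses 3 colors, so χ(G) = 3.
A valid 3-coloring: color 1: [11]; color 2: [6, 9, 12, 13]; color 3: [7, 8, 10, 14].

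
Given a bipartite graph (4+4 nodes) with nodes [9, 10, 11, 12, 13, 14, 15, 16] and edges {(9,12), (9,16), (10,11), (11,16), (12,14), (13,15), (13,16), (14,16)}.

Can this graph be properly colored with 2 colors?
Yes, G is 2-colorable

A valid 2-coloring: color 1: [10, 12, 15, 16]; color 2: [9, 11, 13, 14].
(χ(G) = 2 ≤ 2.)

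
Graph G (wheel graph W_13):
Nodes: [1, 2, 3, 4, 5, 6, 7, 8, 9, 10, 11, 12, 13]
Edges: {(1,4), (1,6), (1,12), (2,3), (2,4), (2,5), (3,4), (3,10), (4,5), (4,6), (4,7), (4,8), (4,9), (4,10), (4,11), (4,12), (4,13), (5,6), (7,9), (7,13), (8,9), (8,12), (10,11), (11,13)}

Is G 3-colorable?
Yes, G is 3-colorable

A valid 3-coloring: color 1: [4]; color 2: [2, 6, 9, 10, 12, 13]; color 3: [1, 3, 5, 7, 8, 11].
(χ(G) = 3 ≤ 3.)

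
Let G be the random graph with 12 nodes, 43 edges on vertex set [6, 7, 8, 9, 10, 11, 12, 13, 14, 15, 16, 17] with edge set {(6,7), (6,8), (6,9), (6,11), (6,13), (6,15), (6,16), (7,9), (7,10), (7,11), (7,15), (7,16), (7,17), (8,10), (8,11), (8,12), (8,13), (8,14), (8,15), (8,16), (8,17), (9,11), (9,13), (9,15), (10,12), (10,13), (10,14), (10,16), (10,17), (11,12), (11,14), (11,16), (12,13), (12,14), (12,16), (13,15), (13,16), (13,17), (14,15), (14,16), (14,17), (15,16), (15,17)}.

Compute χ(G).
Clique number ω(G) = 5 (lower bound: χ ≥ ω).
The clique on [8, 10, 12, 13, 16] has size 5, forcing χ ≥ 5, and the coloring below uses 5 colors, so χ(G) = 5.
A valid 5-coloring: color 1: [9, 16, 17]; color 2: [7, 8]; color 3: [13, 14]; color 4: [10, 11, 15]; color 5: [6, 12].

χ(G) = 5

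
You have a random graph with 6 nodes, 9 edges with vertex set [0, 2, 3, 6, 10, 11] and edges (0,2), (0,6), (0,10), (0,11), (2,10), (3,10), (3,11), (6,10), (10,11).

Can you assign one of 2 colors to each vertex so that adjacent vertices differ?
No, G is not 2-colorable

The clique on vertices [0, 2, 10] has size 3 > 2, so it alone needs 3 colors.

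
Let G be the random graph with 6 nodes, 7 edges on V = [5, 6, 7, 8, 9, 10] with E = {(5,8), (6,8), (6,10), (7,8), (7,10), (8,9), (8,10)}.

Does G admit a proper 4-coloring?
A valid 4-coloring: color 1: [8]; color 2: [5, 9, 10]; color 3: [6, 7].
(χ(G) = 3 ≤ 4.)

Yes, G is 4-colorable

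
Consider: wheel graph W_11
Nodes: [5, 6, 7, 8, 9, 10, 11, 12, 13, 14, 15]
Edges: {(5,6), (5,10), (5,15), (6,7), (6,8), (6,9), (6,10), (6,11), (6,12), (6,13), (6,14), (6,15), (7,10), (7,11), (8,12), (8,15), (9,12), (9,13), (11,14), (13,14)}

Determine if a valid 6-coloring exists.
A valid 6-coloring: color 1: [6]; color 2: [5, 7, 8, 9, 14]; color 3: [10, 11, 12, 13, 15].
(χ(G) = 3 ≤ 6.)

Yes, G is 6-colorable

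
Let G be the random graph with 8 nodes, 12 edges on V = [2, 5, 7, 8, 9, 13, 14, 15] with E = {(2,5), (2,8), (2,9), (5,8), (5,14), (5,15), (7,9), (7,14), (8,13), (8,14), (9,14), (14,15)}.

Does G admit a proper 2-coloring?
No, G is not 2-colorable

The clique on vertices [2, 5, 8] has size 3 > 2, so it alone needs 3 colors.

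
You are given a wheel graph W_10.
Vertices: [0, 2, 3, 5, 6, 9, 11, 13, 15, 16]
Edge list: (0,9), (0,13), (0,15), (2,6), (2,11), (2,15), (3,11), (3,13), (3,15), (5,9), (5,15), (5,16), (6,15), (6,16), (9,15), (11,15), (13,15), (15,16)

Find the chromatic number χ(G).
Clique number ω(G) = 3 (lower bound: χ ≥ ω).
Odd cycle [2, 11, 3, 13, 0, 9, 5, 16, 6] needs 3 colors (χ ≥ 3).
Vertex 15 is adjacent to every vertex of [0, 2, 3, 5, 6, 9, 11, 13, 16], which already need 3 colors among themselves, so 15 needs a new color (χ ≥ 4).
The coloring below uses 4 colors, so χ(G) = 4.
A valid 4-coloring: color 1: [15]; color 2: [0, 2, 3, 16]; color 3: [6, 9, 11, 13]; color 4: [5].

χ(G) = 4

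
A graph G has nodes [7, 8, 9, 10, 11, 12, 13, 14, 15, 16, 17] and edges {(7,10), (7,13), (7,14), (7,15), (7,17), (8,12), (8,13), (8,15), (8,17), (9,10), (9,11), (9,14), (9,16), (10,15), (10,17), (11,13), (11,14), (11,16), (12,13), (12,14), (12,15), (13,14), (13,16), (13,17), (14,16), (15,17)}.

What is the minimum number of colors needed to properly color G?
χ(G) = 4

Clique number ω(G) = 4 (lower bound: χ ≥ ω).
The clique on [9, 11, 14, 16] has size 4, forcing χ ≥ 4, and the coloring below uses 4 colors, so χ(G) = 4.
A valid 4-coloring: color 1: [9, 13, 15]; color 2: [14, 17]; color 3: [7, 11, 12]; color 4: [8, 10, 16].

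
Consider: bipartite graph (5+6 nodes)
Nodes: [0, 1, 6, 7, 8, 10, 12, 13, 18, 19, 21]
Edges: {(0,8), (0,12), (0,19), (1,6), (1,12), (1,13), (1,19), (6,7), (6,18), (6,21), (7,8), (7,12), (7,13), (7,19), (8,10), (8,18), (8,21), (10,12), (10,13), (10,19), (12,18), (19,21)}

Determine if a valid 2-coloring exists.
A valid 2-coloring: color 1: [6, 8, 12, 13, 19]; color 2: [0, 1, 7, 10, 18, 21].
(χ(G) = 2 ≤ 2.)

Yes, G is 2-colorable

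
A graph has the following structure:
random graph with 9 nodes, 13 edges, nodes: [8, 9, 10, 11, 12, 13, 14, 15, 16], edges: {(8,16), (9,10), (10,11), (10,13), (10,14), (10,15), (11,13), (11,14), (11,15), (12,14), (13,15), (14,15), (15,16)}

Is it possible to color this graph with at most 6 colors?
Yes, G is 6-colorable

A valid 6-coloring: color 1: [8, 9, 12, 15]; color 2: [10, 16]; color 3: [13, 14]; color 4: [11].
(χ(G) = 4 ≤ 6.)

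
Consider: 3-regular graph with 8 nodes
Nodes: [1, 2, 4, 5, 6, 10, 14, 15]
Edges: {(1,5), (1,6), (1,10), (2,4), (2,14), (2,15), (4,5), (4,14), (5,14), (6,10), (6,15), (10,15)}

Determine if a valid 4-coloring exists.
Yes, G is 4-colorable

A valid 4-coloring: color 1: [1, 4, 15]; color 2: [2, 5, 6]; color 3: [10, 14].
(χ(G) = 3 ≤ 4.)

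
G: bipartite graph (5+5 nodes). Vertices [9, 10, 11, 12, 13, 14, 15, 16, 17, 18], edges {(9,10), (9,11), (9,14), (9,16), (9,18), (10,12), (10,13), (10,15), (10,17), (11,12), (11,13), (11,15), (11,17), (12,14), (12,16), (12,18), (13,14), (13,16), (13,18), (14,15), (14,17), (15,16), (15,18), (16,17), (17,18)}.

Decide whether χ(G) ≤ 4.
Yes, G is 4-colorable

A valid 4-coloring: color 1: [10, 11, 14, 16, 18]; color 2: [9, 12, 13, 15, 17].
(χ(G) = 2 ≤ 4.)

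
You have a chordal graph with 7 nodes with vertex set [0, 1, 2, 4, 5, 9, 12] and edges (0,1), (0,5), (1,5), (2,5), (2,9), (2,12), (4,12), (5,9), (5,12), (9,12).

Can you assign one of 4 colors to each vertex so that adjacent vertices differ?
A valid 4-coloring: color 1: [4, 5]; color 2: [0, 12]; color 3: [1, 2]; color 4: [9].
(χ(G) = 4 ≤ 4.)

Yes, G is 4-colorable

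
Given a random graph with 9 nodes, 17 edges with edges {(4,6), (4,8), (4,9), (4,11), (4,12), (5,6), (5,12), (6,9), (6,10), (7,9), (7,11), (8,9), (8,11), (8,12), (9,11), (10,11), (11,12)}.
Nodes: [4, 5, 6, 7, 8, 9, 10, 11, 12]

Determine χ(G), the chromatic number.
χ(G) = 4

Clique number ω(G) = 4 (lower bound: χ ≥ ω).
The clique on [4, 8, 9, 11] has size 4, forcing χ ≥ 4, and the coloring below uses 4 colors, so χ(G) = 4.
A valid 4-coloring: color 1: [6, 11]; color 2: [4, 5, 7, 10]; color 3: [9, 12]; color 4: [8].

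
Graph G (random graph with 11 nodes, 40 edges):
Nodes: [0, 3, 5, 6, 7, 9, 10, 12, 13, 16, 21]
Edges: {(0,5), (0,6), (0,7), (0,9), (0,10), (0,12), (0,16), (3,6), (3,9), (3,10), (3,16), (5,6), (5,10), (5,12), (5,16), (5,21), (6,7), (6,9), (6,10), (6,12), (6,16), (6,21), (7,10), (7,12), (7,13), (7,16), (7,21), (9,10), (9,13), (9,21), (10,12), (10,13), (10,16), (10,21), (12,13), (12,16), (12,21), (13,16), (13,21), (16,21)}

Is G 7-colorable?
A valid 7-coloring: color 1: [10]; color 2: [6, 13]; color 3: [9, 16]; color 4: [0, 3, 21]; color 5: [12]; color 6: [5, 7].
(χ(G) = 6 ≤ 7.)

Yes, G is 7-colorable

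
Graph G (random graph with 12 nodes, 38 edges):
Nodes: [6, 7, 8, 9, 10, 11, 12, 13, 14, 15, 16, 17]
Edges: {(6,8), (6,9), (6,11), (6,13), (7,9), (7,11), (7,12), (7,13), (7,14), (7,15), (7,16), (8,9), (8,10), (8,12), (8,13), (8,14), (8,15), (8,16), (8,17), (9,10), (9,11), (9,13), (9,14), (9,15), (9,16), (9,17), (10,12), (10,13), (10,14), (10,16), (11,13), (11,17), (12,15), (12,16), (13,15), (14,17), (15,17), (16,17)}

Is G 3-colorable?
The clique on vertices [8, 9, 16, 17] has size 4 > 3, so it alone needs 4 colors.

No, G is not 3-colorable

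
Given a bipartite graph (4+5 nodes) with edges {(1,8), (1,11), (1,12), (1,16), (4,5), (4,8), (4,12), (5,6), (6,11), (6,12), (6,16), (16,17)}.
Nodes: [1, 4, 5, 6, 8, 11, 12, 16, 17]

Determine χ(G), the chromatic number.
Clique number ω(G) = 2 (lower bound: χ ≥ ω).
The graph is bipartite (no odd cycle), so 2 colors suffice: χ(G) = 2.
A valid 2-coloring: color 1: [1, 4, 6, 17]; color 2: [5, 8, 11, 12, 16].

χ(G) = 2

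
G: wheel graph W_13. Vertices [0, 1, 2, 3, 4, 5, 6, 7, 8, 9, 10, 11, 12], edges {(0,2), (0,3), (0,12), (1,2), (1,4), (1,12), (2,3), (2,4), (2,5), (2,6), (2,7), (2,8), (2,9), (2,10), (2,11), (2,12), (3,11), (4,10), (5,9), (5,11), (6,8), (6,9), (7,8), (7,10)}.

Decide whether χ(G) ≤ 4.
Yes, G is 4-colorable

A valid 4-coloring: color 1: [2]; color 2: [3, 4, 5, 6, 7, 12]; color 3: [0, 1, 8, 9, 10, 11].
(χ(G) = 3 ≤ 4.)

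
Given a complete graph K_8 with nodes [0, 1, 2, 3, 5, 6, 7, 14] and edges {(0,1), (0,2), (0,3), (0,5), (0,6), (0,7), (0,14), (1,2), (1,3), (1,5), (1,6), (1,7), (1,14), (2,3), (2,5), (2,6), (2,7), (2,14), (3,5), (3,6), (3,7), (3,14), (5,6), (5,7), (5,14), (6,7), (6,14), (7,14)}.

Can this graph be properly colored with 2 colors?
The clique on vertices [0, 1, 2, 3, 5, 6, 7, 14] has size 8 > 2, so it alone needs 8 colors.

No, G is not 2-colorable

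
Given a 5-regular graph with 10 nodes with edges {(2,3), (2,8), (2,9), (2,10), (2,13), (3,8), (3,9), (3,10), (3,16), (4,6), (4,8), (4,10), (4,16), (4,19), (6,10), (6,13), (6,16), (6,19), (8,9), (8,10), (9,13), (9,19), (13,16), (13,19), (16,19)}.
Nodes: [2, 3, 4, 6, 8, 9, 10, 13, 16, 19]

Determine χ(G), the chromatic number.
Clique number ω(G) = 4 (lower bound: χ ≥ ω).
The clique on [2, 3, 8, 9] has size 4, forcing χ ≥ 4, and the coloring below uses 4 colors, so χ(G) = 4.
A valid 4-coloring: color 1: [6, 8]; color 2: [3, 4, 13]; color 3: [9, 10, 16]; color 4: [2, 19].

χ(G) = 4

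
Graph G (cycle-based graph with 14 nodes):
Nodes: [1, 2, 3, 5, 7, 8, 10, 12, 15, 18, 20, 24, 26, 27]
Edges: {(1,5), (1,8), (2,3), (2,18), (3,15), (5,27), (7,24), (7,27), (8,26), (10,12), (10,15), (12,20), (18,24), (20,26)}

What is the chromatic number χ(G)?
χ(G) = 2

Clique number ω(G) = 2 (lower bound: χ ≥ ω).
The graph is bipartite (no odd cycle), so 2 colors suffice: χ(G) = 2.
A valid 2-coloring: color 1: [3, 5, 7, 8, 10, 18, 20]; color 2: [1, 2, 12, 15, 24, 26, 27].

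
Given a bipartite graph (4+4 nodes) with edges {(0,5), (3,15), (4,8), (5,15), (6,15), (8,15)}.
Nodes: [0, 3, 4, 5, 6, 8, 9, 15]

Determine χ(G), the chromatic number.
χ(G) = 2

Clique number ω(G) = 2 (lower bound: χ ≥ ω).
The graph is bipartite (no odd cycle), so 2 colors suffice: χ(G) = 2.
A valid 2-coloring: color 1: [0, 4, 9, 15]; color 2: [3, 5, 6, 8].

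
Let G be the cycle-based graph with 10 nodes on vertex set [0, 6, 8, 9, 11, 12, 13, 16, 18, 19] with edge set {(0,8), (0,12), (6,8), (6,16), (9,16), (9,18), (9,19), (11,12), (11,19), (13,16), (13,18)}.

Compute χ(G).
χ(G) = 2

Clique number ω(G) = 2 (lower bound: χ ≥ ω).
The graph is bipartite (no odd cycle), so 2 colors suffice: χ(G) = 2.
A valid 2-coloring: color 1: [8, 12, 16, 18, 19]; color 2: [0, 6, 9, 11, 13].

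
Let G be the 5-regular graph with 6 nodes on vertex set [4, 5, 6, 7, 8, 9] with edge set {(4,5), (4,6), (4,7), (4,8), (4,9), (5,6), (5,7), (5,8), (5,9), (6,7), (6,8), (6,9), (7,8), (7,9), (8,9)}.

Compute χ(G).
Clique number ω(G) = 6 (lower bound: χ ≥ ω).
The clique on [4, 5, 6, 7, 8, 9] has size 6, forcing χ ≥ 6, and the coloring below uses 6 colors, so χ(G) = 6.
A valid 6-coloring: color 1: [4]; color 2: [5]; color 3: [6]; color 4: [9]; color 5: [8]; color 6: [7].

χ(G) = 6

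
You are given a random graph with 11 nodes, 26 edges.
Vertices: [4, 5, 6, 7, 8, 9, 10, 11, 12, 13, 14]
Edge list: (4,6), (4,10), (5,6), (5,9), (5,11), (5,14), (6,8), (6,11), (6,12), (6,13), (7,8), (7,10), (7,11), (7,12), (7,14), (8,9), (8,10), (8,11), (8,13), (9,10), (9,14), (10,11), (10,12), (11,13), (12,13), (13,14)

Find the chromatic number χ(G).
χ(G) = 4

Clique number ω(G) = 4 (lower bound: χ ≥ ω).
The clique on [6, 8, 11, 13] has size 4, forcing χ ≥ 4, and the coloring below uses 4 colors, so χ(G) = 4.
A valid 4-coloring: color 1: [4, 9, 11, 12]; color 2: [6, 10, 14]; color 3: [5, 8]; color 4: [7, 13].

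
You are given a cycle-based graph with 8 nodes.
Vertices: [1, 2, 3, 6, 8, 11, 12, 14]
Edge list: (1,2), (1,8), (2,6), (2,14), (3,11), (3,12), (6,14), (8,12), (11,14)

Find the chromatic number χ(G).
χ(G) = 3

Clique number ω(G) = 3 (lower bound: χ ≥ ω).
The clique on [2, 6, 14] has size 3, forcing χ ≥ 3, and the coloring below uses 3 colors, so χ(G) = 3.
A valid 3-coloring: color 1: [2, 3, 8]; color 2: [1, 12, 14]; color 3: [6, 11].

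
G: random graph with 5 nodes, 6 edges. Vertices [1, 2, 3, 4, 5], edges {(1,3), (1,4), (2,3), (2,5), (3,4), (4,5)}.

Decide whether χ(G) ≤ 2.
The clique on vertices [1, 3, 4] has size 3 > 2, so it alone needs 3 colors.

No, G is not 2-colorable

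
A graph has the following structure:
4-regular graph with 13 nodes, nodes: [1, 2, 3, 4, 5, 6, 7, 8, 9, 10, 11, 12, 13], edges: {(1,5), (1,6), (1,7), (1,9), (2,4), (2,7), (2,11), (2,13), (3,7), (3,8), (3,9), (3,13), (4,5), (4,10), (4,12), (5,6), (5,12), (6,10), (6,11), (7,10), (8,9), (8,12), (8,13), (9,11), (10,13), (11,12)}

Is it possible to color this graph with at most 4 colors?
Yes, G is 4-colorable

A valid 4-coloring: color 1: [1, 2, 3, 10, 12]; color 2: [5, 7, 8, 11]; color 3: [4, 6, 9, 13].
(χ(G) = 3 ≤ 4.)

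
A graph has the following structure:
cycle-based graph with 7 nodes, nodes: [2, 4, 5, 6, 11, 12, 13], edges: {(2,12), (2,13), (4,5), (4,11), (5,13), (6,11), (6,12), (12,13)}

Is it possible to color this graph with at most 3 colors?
Yes, G is 3-colorable

A valid 3-coloring: color 1: [5, 11, 12]; color 2: [4, 6, 13]; color 3: [2].
(χ(G) = 3 ≤ 3.)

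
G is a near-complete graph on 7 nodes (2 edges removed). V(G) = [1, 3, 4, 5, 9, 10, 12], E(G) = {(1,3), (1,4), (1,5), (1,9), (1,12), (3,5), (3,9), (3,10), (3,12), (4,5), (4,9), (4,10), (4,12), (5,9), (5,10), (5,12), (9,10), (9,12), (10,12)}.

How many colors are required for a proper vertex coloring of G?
χ(G) = 5

Clique number ω(G) = 5 (lower bound: χ ≥ ω).
The clique on [1, 3, 5, 9, 12] has size 5, forcing χ ≥ 5, and the coloring below uses 5 colors, so χ(G) = 5.
A valid 5-coloring: color 1: [5]; color 2: [12]; color 3: [9]; color 4: [1, 10]; color 5: [3, 4].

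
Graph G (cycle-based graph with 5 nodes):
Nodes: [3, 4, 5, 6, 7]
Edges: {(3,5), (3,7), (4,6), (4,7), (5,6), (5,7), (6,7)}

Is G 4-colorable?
Yes, G is 4-colorable

A valid 4-coloring: color 1: [7]; color 2: [3, 6]; color 3: [4, 5].
(χ(G) = 3 ≤ 4.)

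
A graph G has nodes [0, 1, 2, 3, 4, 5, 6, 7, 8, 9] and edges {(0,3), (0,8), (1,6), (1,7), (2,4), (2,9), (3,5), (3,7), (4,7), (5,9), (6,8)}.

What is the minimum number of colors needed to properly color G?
χ(G) = 2

Clique number ω(G) = 2 (lower bound: χ ≥ ω).
The graph is bipartite (no odd cycle), so 2 colors suffice: χ(G) = 2.
A valid 2-coloring: color 1: [0, 2, 5, 6, 7]; color 2: [1, 3, 4, 8, 9].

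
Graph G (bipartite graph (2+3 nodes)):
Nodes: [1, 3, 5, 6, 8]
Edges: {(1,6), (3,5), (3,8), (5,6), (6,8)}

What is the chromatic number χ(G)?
χ(G) = 2

Clique number ω(G) = 2 (lower bound: χ ≥ ω).
The graph is bipartite (no odd cycle), so 2 colors suffice: χ(G) = 2.
A valid 2-coloring: color 1: [3, 6]; color 2: [1, 5, 8].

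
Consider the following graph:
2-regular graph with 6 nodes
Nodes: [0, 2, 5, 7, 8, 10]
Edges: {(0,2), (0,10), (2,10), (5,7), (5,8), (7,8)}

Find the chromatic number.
χ(G) = 3

Clique number ω(G) = 3 (lower bound: χ ≥ ω).
The clique on [0, 2, 10] has size 3, forcing χ ≥ 3, and the coloring below uses 3 colors, so χ(G) = 3.
A valid 3-coloring: color 1: [0, 7]; color 2: [2, 8]; color 3: [5, 10].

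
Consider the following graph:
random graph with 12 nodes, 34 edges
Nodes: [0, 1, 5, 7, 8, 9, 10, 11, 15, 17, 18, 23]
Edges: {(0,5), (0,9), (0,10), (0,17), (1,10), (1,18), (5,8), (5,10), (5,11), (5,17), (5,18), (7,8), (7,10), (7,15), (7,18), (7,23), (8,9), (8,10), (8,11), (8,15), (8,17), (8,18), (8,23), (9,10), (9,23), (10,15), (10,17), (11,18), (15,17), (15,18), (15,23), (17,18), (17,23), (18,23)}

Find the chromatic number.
χ(G) = 5

Clique number ω(G) = 5 (lower bound: χ ≥ ω).
The clique on [8, 15, 17, 18, 23] has size 5, forcing χ ≥ 5, and the coloring below uses 5 colors, so χ(G) = 5.
A valid 5-coloring: color 1: [0, 1, 8]; color 2: [10, 18]; color 3: [7, 9, 11, 17]; color 4: [5, 23]; color 5: [15].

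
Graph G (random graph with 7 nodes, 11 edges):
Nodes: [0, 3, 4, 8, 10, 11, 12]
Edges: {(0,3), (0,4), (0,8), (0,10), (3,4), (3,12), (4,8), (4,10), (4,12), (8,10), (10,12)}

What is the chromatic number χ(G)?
χ(G) = 4

Clique number ω(G) = 4 (lower bound: χ ≥ ω).
The clique on [0, 4, 8, 10] has size 4, forcing χ ≥ 4, and the coloring below uses 4 colors, so χ(G) = 4.
A valid 4-coloring: color 1: [4, 11]; color 2: [3, 10]; color 3: [0, 12]; color 4: [8].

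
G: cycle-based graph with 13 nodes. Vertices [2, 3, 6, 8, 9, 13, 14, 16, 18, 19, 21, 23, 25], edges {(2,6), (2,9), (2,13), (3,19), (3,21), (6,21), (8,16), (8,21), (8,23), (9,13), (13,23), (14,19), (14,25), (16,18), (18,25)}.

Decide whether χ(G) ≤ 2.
No, G is not 2-colorable

The clique on vertices [2, 9, 13] has size 3 > 2, so it alone needs 3 colors.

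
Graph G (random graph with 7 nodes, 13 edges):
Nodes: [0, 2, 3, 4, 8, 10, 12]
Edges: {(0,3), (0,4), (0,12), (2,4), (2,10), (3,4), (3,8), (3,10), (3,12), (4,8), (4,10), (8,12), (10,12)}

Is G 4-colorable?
Yes, G is 4-colorable

A valid 4-coloring: color 1: [4, 12]; color 2: [2, 3]; color 3: [0, 8, 10].
(χ(G) = 3 ≤ 4.)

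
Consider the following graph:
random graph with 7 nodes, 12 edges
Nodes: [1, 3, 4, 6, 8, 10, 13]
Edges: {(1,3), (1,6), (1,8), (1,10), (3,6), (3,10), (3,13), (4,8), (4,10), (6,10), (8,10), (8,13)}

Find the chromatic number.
χ(G) = 4

Clique number ω(G) = 4 (lower bound: χ ≥ ω).
The clique on [1, 3, 6, 10] has size 4, forcing χ ≥ 4, and the coloring below uses 4 colors, so χ(G) = 4.
A valid 4-coloring: color 1: [10, 13]; color 2: [3, 8]; color 3: [1, 4]; color 4: [6].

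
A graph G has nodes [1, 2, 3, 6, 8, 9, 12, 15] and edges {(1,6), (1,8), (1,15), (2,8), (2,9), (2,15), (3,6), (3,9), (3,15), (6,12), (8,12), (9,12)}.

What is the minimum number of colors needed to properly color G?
χ(G) = 2

Clique number ω(G) = 2 (lower bound: χ ≥ ω).
The graph is bipartite (no odd cycle), so 2 colors suffice: χ(G) = 2.
A valid 2-coloring: color 1: [1, 2, 3, 12]; color 2: [6, 8, 9, 15].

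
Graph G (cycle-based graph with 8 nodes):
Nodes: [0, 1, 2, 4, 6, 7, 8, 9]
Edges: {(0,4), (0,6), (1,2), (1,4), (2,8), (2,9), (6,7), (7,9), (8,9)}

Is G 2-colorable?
The clique on vertices [2, 8, 9] has size 3 > 2, so it alone needs 3 colors.

No, G is not 2-colorable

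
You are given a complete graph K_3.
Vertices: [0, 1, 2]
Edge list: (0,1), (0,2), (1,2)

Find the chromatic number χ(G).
χ(G) = 3

Clique number ω(G) = 3 (lower bound: χ ≥ ω).
The clique on [0, 1, 2] has size 3, forcing χ ≥ 3, and the coloring below uses 3 colors, so χ(G) = 3.
A valid 3-coloring: color 1: [2]; color 2: [0]; color 3: [1].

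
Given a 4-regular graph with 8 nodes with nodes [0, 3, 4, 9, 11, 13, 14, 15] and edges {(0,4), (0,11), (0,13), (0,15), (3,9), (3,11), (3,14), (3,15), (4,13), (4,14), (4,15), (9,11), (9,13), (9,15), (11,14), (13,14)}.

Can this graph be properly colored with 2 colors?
The clique on vertices [0, 4, 13] has size 3 > 2, so it alone needs 3 colors.

No, G is not 2-colorable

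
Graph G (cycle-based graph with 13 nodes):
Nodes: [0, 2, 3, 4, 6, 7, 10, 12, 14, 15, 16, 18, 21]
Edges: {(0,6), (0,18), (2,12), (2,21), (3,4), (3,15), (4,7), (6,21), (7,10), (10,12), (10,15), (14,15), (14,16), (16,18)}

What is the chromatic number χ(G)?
Clique number ω(G) = 2 (lower bound: χ ≥ ω).
Odd cycle [7, 4, 3, 15, 10] needs 3 colors (χ ≥ 3).
The coloring below uses 3 colors, so χ(G) = 3.
A valid 3-coloring: color 1: [2, 4, 6, 10, 14, 18]; color 2: [0, 7, 12, 15, 16, 21]; color 3: [3].

χ(G) = 3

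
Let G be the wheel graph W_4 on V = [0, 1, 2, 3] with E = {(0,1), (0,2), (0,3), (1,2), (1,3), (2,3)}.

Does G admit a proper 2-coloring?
No, G is not 2-colorable

The clique on vertices [0, 1, 2, 3] has size 4 > 2, so it alone needs 4 colors.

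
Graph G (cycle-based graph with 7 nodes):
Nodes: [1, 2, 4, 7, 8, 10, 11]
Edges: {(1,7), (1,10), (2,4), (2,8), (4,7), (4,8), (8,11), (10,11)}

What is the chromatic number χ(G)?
Clique number ω(G) = 3 (lower bound: χ ≥ ω).
The clique on [2, 4, 8] has size 3, forcing χ ≥ 3, and the coloring below uses 3 colors, so χ(G) = 3.
A valid 3-coloring: color 1: [1, 4, 11]; color 2: [7, 8, 10]; color 3: [2].

χ(G) = 3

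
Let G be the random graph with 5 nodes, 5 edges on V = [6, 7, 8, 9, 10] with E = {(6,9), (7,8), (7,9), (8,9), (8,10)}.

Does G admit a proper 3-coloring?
Yes, G is 3-colorable

A valid 3-coloring: color 1: [9, 10]; color 2: [6, 8]; color 3: [7].
(χ(G) = 3 ≤ 3.)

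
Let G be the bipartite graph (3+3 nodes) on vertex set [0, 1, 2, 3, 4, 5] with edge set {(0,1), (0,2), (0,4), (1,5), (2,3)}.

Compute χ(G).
χ(G) = 2

Clique number ω(G) = 2 (lower bound: χ ≥ ω).
The graph is bipartite (no odd cycle), so 2 colors suffice: χ(G) = 2.
A valid 2-coloring: color 1: [0, 3, 5]; color 2: [1, 2, 4].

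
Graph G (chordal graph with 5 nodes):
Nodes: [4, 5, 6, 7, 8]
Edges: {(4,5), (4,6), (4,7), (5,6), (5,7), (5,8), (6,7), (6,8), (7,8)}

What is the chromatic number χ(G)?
Clique number ω(G) = 4 (lower bound: χ ≥ ω).
The clique on [5, 6, 7, 8] has size 4, forcing χ ≥ 4, and the coloring below uses 4 colors, so χ(G) = 4.
A valid 4-coloring: color 1: [5]; color 2: [6]; color 3: [7]; color 4: [4, 8].

χ(G) = 4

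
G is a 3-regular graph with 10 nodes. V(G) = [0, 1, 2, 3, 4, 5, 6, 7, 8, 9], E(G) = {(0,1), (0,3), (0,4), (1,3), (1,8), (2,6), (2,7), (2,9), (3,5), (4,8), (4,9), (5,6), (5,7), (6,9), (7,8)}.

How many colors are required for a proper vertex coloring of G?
Clique number ω(G) = 3 (lower bound: χ ≥ ω).
The clique on [0, 1, 3] has size 3, forcing χ ≥ 3, and the coloring below uses 3 colors, so χ(G) = 3.
A valid 3-coloring: color 1: [1, 2, 4, 5]; color 2: [3, 7, 9]; color 3: [0, 6, 8].

χ(G) = 3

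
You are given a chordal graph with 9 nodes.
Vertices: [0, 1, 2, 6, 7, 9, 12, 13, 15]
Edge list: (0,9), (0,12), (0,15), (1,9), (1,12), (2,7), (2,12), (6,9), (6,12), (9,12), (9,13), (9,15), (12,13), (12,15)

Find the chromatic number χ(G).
Clique number ω(G) = 4 (lower bound: χ ≥ ω).
The clique on [0, 9, 12, 15] has size 4, forcing χ ≥ 4, and the coloring below uses 4 colors, so χ(G) = 4.
A valid 4-coloring: color 1: [7, 12]; color 2: [2, 9]; color 3: [0, 1, 6, 13]; color 4: [15].

χ(G) = 4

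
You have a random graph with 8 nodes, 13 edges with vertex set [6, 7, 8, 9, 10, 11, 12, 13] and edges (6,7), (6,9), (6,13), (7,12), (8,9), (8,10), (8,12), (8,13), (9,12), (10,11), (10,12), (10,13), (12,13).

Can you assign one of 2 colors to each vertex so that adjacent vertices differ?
The clique on vertices [8, 10, 12, 13] has size 4 > 2, so it alone needs 4 colors.

No, G is not 2-colorable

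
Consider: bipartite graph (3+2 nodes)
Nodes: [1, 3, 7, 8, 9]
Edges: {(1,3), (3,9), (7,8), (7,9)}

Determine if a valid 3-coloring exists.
A valid 3-coloring: color 1: [1, 8, 9]; color 2: [3, 7].
(χ(G) = 2 ≤ 3.)

Yes, G is 3-colorable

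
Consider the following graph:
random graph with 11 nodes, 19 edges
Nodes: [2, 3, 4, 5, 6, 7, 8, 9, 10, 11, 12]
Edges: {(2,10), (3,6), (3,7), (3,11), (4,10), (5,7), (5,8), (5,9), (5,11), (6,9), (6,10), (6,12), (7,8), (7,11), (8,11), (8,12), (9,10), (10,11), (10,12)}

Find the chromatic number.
Clique number ω(G) = 4 (lower bound: χ ≥ ω).
The clique on [5, 7, 8, 11] has size 4, forcing χ ≥ 4, and the coloring below uses 4 colors, so χ(G) = 4.
A valid 4-coloring: color 1: [7, 10]; color 2: [2, 4, 6, 11]; color 3: [3, 5, 12]; color 4: [8, 9].

χ(G) = 4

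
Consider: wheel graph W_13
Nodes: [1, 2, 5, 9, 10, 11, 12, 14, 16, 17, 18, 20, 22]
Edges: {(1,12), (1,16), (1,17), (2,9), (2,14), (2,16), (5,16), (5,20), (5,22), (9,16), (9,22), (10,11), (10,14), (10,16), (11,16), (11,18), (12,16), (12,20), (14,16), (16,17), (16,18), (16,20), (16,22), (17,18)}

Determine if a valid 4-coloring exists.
Yes, G is 4-colorable

A valid 4-coloring: color 1: [16]; color 2: [5, 9, 11, 12, 14, 17]; color 3: [1, 2, 10, 18, 20, 22].
(χ(G) = 3 ≤ 4.)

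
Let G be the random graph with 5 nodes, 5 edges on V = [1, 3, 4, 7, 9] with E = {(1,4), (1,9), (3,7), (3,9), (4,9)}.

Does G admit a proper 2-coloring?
No, G is not 2-colorable

The clique on vertices [1, 4, 9] has size 3 > 2, so it alone needs 3 colors.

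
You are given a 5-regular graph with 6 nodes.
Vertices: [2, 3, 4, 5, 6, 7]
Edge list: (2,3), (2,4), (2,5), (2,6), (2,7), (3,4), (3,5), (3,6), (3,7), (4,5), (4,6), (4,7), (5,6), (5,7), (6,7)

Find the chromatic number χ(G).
Clique number ω(G) = 6 (lower bound: χ ≥ ω).
The clique on [2, 3, 4, 5, 6, 7] has size 6, forcing χ ≥ 6, and the coloring below uses 6 colors, so χ(G) = 6.
A valid 6-coloring: color 1: [2]; color 2: [6]; color 3: [7]; color 4: [4]; color 5: [3]; color 6: [5].

χ(G) = 6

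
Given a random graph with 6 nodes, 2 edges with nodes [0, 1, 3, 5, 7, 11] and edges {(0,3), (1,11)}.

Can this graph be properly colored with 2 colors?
Yes, G is 2-colorable

A valid 2-coloring: color 1: [1, 3, 5, 7]; color 2: [0, 11].
(χ(G) = 2 ≤ 2.)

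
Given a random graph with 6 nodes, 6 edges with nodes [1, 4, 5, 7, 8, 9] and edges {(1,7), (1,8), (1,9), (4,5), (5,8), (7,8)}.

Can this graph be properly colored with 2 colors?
No, G is not 2-colorable

The clique on vertices [1, 7, 8] has size 3 > 2, so it alone needs 3 colors.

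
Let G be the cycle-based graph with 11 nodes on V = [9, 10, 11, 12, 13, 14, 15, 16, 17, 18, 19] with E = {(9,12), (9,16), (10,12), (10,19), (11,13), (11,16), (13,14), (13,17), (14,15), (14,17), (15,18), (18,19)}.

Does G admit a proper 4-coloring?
A valid 4-coloring: color 1: [12, 13, 15, 16, 19]; color 2: [9, 10, 11, 14, 18]; color 3: [17].
(χ(G) = 3 ≤ 4.)

Yes, G is 4-colorable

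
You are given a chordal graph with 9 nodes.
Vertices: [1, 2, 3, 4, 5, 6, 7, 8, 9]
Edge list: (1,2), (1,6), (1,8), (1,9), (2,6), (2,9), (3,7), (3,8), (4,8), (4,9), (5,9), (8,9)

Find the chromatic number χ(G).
Clique number ω(G) = 3 (lower bound: χ ≥ ω).
The clique on [1, 8, 9] has size 3, forcing χ ≥ 3, and the coloring below uses 3 colors, so χ(G) = 3.
A valid 3-coloring: color 1: [3, 6, 9]; color 2: [1, 4, 5, 7]; color 3: [2, 8].

χ(G) = 3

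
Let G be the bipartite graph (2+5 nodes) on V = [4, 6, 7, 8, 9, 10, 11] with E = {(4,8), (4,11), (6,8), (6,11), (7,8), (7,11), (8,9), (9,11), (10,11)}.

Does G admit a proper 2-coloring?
Yes, G is 2-colorable

A valid 2-coloring: color 1: [8, 11]; color 2: [4, 6, 7, 9, 10].
(χ(G) = 2 ≤ 2.)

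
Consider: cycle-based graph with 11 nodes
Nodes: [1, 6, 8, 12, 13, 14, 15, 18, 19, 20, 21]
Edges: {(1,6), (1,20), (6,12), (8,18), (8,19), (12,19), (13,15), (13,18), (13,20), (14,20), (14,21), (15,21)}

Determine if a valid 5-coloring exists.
Yes, G is 5-colorable

A valid 5-coloring: color 1: [6, 18, 19, 20, 21]; color 2: [1, 8, 12, 13, 14]; color 3: [15].
(χ(G) = 3 ≤ 5.)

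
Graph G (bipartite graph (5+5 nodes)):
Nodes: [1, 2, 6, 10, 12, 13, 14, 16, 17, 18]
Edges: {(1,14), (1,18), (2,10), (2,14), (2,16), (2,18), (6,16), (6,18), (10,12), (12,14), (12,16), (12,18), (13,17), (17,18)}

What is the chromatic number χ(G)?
χ(G) = 2

Clique number ω(G) = 2 (lower bound: χ ≥ ω).
The graph is bipartite (no odd cycle), so 2 colors suffice: χ(G) = 2.
A valid 2-coloring: color 1: [10, 13, 14, 16, 18]; color 2: [1, 2, 6, 12, 17].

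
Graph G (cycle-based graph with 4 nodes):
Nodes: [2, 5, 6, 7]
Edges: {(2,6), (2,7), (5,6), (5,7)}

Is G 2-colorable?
Yes, G is 2-colorable

A valid 2-coloring: color 1: [6, 7]; color 2: [2, 5].
(χ(G) = 2 ≤ 2.)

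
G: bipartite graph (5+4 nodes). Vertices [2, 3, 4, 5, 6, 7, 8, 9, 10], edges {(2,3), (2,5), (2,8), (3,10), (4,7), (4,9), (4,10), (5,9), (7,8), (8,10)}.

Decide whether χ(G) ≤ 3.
A valid 3-coloring: color 1: [2, 6, 7, 9, 10]; color 2: [3, 4, 5, 8].
(χ(G) = 2 ≤ 3.)

Yes, G is 3-colorable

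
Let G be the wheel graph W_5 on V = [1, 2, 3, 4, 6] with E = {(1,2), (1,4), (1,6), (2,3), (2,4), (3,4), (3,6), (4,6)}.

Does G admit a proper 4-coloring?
Yes, G is 4-colorable

A valid 4-coloring: color 1: [4]; color 2: [1, 3]; color 3: [2, 6].
(χ(G) = 3 ≤ 4.)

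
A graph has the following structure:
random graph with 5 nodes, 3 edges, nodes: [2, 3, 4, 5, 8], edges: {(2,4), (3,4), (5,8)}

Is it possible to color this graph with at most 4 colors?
A valid 4-coloring: color 1: [4, 8]; color 2: [2, 3, 5].
(χ(G) = 2 ≤ 4.)

Yes, G is 4-colorable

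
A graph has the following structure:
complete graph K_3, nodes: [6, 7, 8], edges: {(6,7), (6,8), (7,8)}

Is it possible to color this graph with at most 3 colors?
A valid 3-coloring: color 1: [7]; color 2: [6]; color 3: [8].
(χ(G) = 3 ≤ 3.)

Yes, G is 3-colorable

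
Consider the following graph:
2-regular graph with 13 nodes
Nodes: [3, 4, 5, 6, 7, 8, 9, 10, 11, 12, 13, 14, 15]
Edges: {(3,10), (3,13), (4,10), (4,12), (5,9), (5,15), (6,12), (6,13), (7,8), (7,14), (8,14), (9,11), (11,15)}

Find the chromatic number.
Clique number ω(G) = 3 (lower bound: χ ≥ ω).
The clique on [7, 8, 14] has size 3, forcing χ ≥ 3, and the coloring below uses 3 colors, so χ(G) = 3.
A valid 3-coloring: color 1: [3, 4, 6, 7, 9, 15]; color 2: [5, 10, 11, 12, 13, 14]; color 3: [8].

χ(G) = 3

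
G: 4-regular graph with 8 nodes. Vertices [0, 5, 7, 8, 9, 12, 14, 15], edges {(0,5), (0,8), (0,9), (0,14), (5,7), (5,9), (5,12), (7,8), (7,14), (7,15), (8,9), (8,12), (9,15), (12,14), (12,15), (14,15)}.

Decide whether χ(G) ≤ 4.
A valid 4-coloring: color 1: [5, 8, 15]; color 2: [9, 14]; color 3: [0, 7, 12].
(χ(G) = 3 ≤ 4.)

Yes, G is 4-colorable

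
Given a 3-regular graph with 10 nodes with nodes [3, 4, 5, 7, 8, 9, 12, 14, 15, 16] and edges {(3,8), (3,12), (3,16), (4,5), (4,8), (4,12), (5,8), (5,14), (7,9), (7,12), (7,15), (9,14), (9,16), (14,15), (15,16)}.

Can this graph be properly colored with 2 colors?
The clique on vertices [4, 5, 8] has size 3 > 2, so it alone needs 3 colors.

No, G is not 2-colorable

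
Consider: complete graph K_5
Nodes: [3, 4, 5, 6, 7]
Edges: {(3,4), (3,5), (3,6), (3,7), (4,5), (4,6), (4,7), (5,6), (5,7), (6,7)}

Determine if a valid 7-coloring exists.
A valid 7-coloring: color 1: [5]; color 2: [3]; color 3: [4]; color 4: [7]; color 5: [6].
(χ(G) = 5 ≤ 7.)

Yes, G is 7-colorable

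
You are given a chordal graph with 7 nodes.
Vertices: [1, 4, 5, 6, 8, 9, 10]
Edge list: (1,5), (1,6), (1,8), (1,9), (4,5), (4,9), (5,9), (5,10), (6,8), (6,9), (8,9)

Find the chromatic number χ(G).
Clique number ω(G) = 4 (lower bound: χ ≥ ω).
The clique on [1, 6, 8, 9] has size 4, forcing χ ≥ 4, and the coloring below uses 4 colors, so χ(G) = 4.
A valid 4-coloring: color 1: [9, 10]; color 2: [5, 8]; color 3: [1, 4]; color 4: [6].

χ(G) = 4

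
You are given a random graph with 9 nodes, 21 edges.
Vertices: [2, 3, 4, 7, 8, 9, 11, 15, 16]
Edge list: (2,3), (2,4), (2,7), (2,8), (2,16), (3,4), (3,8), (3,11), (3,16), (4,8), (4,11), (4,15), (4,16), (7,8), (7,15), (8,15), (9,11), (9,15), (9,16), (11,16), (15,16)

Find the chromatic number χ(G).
Clique number ω(G) = 4 (lower bound: χ ≥ ω).
The clique on [2, 3, 4, 8] has size 4, forcing χ ≥ 4, and the coloring below uses 4 colors, so χ(G) = 4.
A valid 4-coloring: color 1: [4, 7, 9]; color 2: [8, 16]; color 3: [3, 15]; color 4: [2, 11].

χ(G) = 4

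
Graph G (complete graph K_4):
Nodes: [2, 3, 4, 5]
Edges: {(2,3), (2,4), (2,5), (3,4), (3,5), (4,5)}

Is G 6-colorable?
A valid 6-coloring: color 1: [4]; color 2: [2]; color 3: [3]; color 4: [5].
(χ(G) = 4 ≤ 6.)

Yes, G is 6-colorable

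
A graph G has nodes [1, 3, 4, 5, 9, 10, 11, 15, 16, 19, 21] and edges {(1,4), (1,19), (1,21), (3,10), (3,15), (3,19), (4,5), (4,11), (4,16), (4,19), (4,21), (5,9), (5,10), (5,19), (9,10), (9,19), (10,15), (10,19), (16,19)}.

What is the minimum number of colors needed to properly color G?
Clique number ω(G) = 4 (lower bound: χ ≥ ω).
The clique on [5, 9, 10, 19] has size 4, forcing χ ≥ 4, and the coloring below uses 4 colors, so χ(G) = 4.
A valid 4-coloring: color 1: [11, 15, 19, 21]; color 2: [4, 10]; color 3: [1, 3, 5, 16]; color 4: [9].

χ(G) = 4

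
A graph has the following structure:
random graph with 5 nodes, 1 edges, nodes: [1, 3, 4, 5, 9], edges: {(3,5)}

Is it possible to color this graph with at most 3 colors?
Yes, G is 3-colorable

A valid 3-coloring: color 1: [1, 4, 5, 9]; color 2: [3].
(χ(G) = 2 ≤ 3.)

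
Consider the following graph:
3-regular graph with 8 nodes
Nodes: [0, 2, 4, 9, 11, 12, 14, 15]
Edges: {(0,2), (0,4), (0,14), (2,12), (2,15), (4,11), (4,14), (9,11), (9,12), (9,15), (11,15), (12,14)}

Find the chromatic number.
Clique number ω(G) = 3 (lower bound: χ ≥ ω).
The clique on [0, 4, 14] has size 3, forcing χ ≥ 3, and the coloring below uses 3 colors, so χ(G) = 3.
A valid 3-coloring: color 1: [2, 4, 9]; color 2: [11, 14]; color 3: [0, 12, 15].

χ(G) = 3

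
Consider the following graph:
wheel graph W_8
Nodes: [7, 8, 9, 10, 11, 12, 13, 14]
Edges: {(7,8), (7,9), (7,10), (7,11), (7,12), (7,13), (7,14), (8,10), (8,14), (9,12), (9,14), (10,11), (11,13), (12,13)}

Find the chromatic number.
Clique number ω(G) = 3 (lower bound: χ ≥ ω).
Odd cycle [8, 14, 9, 12, 13, 11, 10] needs 3 colors (χ ≥ 3).
Vertex 7 is adjacent to every vertex of [8, 9, 10, 11, 12, 13, 14], which already need 3 colors among themselves, so 7 needs a new color (χ ≥ 4).
The coloring below uses 4 colors, so χ(G) = 4.
A valid 4-coloring: color 1: [7]; color 2: [8, 9, 11]; color 3: [10, 12, 14]; color 4: [13].

χ(G) = 4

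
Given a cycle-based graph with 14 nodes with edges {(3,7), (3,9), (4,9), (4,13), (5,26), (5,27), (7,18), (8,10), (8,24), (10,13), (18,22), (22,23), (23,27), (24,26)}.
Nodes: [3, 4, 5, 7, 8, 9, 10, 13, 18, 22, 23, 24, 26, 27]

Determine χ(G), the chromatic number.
χ(G) = 2

Clique number ω(G) = 2 (lower bound: χ ≥ ω).
The graph is bipartite (no odd cycle), so 2 colors suffice: χ(G) = 2.
A valid 2-coloring: color 1: [7, 8, 9, 13, 22, 26, 27]; color 2: [3, 4, 5, 10, 18, 23, 24].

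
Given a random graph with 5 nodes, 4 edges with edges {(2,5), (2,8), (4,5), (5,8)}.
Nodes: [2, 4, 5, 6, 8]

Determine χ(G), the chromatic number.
Clique number ω(G) = 3 (lower bound: χ ≥ ω).
The clique on [2, 5, 8] has size 3, forcing χ ≥ 3, and the coloring below uses 3 colors, so χ(G) = 3.
A valid 3-coloring: color 1: [5, 6]; color 2: [4, 8]; color 3: [2].

χ(G) = 3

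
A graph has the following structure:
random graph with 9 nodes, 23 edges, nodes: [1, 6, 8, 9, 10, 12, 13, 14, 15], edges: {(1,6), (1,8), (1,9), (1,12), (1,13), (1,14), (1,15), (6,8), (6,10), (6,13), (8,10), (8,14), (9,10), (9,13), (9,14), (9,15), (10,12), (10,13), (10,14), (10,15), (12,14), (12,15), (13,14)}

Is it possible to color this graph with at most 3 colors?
No, G is not 3-colorable

The clique on vertices [1, 9, 13, 14] has size 4 > 3, so it alone needs 4 colors.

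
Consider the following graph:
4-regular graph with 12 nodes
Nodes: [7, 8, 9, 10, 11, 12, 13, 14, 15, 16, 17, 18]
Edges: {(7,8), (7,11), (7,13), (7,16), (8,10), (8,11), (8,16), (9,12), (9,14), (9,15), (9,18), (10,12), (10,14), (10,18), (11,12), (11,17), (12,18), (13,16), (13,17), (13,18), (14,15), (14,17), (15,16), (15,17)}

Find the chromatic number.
Clique number ω(G) = 3 (lower bound: χ ≥ ω).
The clique on [7, 8, 16] has size 3, forcing χ ≥ 3, and the coloring below uses 3 colors, so χ(G) = 3.
A valid 3-coloring: color 1: [8, 12, 13, 15]; color 2: [11, 14, 16, 18]; color 3: [7, 9, 10, 17].

χ(G) = 3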